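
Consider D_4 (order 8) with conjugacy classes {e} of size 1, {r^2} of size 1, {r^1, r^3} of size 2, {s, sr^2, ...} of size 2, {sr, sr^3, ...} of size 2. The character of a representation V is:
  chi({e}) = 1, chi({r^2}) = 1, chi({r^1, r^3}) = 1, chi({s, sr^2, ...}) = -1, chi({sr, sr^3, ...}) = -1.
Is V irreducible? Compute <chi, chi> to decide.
Irreducible: <chi, chi> = 1.

Derivation: <chi, chi> = (1/|G|) sum_C |C| * |chi(C)|^2 = (1/8)[1*|1|^2 + 1*|1|^2 + 2*|1|^2 + 2*|-1|^2 + 2*|-1|^2]
  = (1/8)[(1) + (1) + (2) + (2) + (2)] = 8/8 = 1.
A character is irreducible iff <chi, chi> = 1, so this representation is irreducible.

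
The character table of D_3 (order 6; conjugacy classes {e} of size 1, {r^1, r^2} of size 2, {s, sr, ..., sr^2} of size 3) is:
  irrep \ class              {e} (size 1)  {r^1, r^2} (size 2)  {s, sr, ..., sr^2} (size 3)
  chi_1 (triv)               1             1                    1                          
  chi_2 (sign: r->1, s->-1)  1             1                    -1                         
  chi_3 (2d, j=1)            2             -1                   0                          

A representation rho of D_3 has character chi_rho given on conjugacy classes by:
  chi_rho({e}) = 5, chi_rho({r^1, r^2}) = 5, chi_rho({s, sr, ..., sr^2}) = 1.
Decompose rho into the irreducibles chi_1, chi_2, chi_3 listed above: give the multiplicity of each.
Multiplicities: chi_1: 3, chi_2: 2, chi_3: 0.

Why: Use <chi_rho, chi> = (1/|G|) sum_C |C| * chi_rho(C) * conj(chi(C)) with |G| = 6 for each irreducible chi in the table:
  <chi_rho, chi_1> = (1/6)[1*(5)*conj(1) + 2*(5)*conj(1) + 3*(1)*conj(1)]
      = (1/6)[(5) + (10) + (3)] = 18/6 = 3
  <chi_rho, chi_2> = (1/6)[1*(5)*conj(1) + 2*(5)*conj(1) + 3*(1)*conj(-1)]
      = (1/6)[(5) + (10) + (-3)] = 12/6 = 2
  <chi_rho, chi_3> = (1/6)[1*(5)*conj(2) + 2*(5)*conj(-1) + 3*(1)*conj(0)]
      = (1/6)[(10) + (-10) + (0)] = 0/6 = 0
Dimension check: dim(rho) = sum (mult * dim) = 3*1 + 2*1 + 0*2 = 5 = chi_rho(e) = 5.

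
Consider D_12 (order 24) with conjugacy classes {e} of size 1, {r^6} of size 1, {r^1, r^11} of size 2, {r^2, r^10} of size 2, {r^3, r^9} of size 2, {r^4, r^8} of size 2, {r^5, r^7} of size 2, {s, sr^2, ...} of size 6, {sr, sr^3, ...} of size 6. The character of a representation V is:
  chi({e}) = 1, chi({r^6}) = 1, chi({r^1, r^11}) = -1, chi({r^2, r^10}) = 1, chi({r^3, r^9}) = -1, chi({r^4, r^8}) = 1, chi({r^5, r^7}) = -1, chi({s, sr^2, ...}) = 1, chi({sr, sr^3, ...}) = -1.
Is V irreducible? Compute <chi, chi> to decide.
Irreducible: <chi, chi> = 1.

Why: <chi, chi> = (1/|G|) sum_C |C| * |chi(C)|^2 = (1/24)[1*|1|^2 + 1*|1|^2 + 2*|-1|^2 + 2*|1|^2 + 2*|-1|^2 + 2*|1|^2 + 2*|-1|^2 + 6*|1|^2 + 6*|-1|^2]
  = (1/24)[(1) + (1) + (2) + (2) + (2) + (2) + (2) + (6) + (6)] = 24/24 = 1.
A character is irreducible iff <chi, chi> = 1, so this representation is irreducible.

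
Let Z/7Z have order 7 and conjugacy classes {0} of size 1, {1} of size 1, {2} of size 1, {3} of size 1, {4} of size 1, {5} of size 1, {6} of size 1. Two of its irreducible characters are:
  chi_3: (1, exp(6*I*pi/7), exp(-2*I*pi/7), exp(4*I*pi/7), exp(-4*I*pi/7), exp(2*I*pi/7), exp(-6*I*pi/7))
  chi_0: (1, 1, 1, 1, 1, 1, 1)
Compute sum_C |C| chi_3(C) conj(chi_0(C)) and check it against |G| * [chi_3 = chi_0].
Sum = 0; so <chi_3, chi_0> = 0 (distinct irreducibles are orthogonal).

Why: Compute term by term over conjugacy classes (|C| * chi_3(C) * conj(chi_0(C))):
  1*(1)*conj(1) + 1*(exp(6*I*pi/7))*conj(1) + 1*(exp(-2*I*pi/7))*conj(1) + 1*(exp(4*I*pi/7))*conj(1) + 1*(exp(-4*I*pi/7))*conj(1) + 1*(exp(2*I*pi/7))*conj(1) + 1*(exp(-6*I*pi/7))*conj(1)
  = (1) + (exp(6*I*pi/7)) + (exp(-2*I*pi/7)) + (exp(4*I*pi/7)) + (exp(-4*I*pi/7)) + (exp(2*I*pi/7)) + (exp(-6*I*pi/7))
  = 0.
(Exp terms are combined using exp(i*s)*conj(exp(i*t)) = exp(i*(s-t)), and sums of them are collapsed using the identity that for every m > 1 the m distinct m-th roots of unity sum to 0, e.g. 1 + exp(2*I*pi/3) + exp(-2*I*pi/3) = 0.)
Dividing by |G| = 7 gives 0/7 = 0, matching the row-orthogonality relation <chi_3, chi_0> = [chi_3 = chi_0].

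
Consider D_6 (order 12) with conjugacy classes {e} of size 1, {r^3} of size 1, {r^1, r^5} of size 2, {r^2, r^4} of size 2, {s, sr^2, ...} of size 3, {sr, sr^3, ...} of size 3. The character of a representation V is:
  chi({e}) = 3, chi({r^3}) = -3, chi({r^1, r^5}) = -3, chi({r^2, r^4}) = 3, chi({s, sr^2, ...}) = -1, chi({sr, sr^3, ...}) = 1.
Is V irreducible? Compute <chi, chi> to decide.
Not irreducible (reducible): <chi, chi> = 5 > 1.

Solution. <chi, chi> = (1/|G|) sum_C |C| * |chi(C)|^2 = (1/12)[1*|3|^2 + 1*|-3|^2 + 2*|-3|^2 + 2*|3|^2 + 3*|-1|^2 + 3*|1|^2]
  = (1/12)[(9) + (9) + (18) + (18) + (3) + (3)] = 60/12 = 5.
A character is irreducible iff <chi, chi> = 1, so this representation is reducible.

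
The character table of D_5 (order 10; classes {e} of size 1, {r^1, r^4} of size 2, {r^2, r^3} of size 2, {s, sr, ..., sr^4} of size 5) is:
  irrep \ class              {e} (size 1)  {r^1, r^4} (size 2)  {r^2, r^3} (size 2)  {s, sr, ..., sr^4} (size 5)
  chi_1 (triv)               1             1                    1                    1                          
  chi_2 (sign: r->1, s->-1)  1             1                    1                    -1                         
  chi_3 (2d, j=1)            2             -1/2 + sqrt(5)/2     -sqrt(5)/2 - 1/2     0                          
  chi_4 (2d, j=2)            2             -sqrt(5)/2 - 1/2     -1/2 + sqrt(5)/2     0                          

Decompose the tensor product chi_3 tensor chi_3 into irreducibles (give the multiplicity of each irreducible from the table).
chi_3 tensor chi_3 = chi_1 + chi_2 + chi_4 (all other irreducibles have multiplicity 0).

Solution. The character of a tensor product is the pointwise product (chi_3 * chi_3)(C) = chi_3(C) * chi_3(C):
  {e}: (2)*(2), {r^1, r^4}: (-1/2 + sqrt(5)/2)*(-1/2 + sqrt(5)/2), {r^2, r^3}: (-sqrt(5)/2 - 1/2)*(-sqrt(5)/2 - 1/2), {s, sr, ..., sr^4}: (0)*(0)
so (chi_3 * chi_3) takes values
  {e} -> 4, {r^1, r^4} -> 3/2 - sqrt(5)/2, {r^2, r^3} -> sqrt(5)/2 + 3/2, {s, sr, ..., sr^4} -> 0.
Now take the inner product of this character with each irreducible chi from the table, <chi_3*chi_3, chi> = (1/10) sum_C |C| (chi_3*chi_3)(C) conj(chi(C)):
  <chi_3*chi_3, chi_1> = (1/10)[1*(4)*conj(1) + 2*(3/2 - sqrt(5)/2)*conj(1) + 2*(sqrt(5)/2 + 3/2)*conj(1) + 5*(0)*conj(1)]
      = (1/10)[(4) + (3 - sqrt(5)) + (sqrt(5) + 3) + (0)] = 10/10 = 1
  <chi_3*chi_3, chi_2> = (1/10)[1*(4)*conj(1) + 2*(3/2 - sqrt(5)/2)*conj(1) + 2*(sqrt(5)/2 + 3/2)*conj(1) + 5*(0)*conj(-1)]
      = (1/10)[(4) + (3 - sqrt(5)) + (sqrt(5) + 3) + (0)] = 10/10 = 1
  <chi_3*chi_3, chi_3> = (1/10)[1*(4)*conj(2) + 2*(3/2 - sqrt(5)/2)*conj(-1/2 + sqrt(5)/2) + 2*(sqrt(5)/2 + 3/2)*conj(-sqrt(5)/2 - 1/2) + 5*(0)*conj(0)]
      = (1/10)[(8) + (-4 + 2*sqrt(5)) + (-2*sqrt(5) - 4) + (0)] = 0/10 = 0
  <chi_3*chi_3, chi_4> = (1/10)[1*(4)*conj(2) + 2*(3/2 - sqrt(5)/2)*conj(-sqrt(5)/2 - 1/2) + 2*(sqrt(5)/2 + 3/2)*conj(-1/2 + sqrt(5)/2) + 5*(0)*conj(0)]
      = (1/10)[(8) + (1 - sqrt(5)) + (1 + sqrt(5)) + (0)] = 10/10 = 1
Hence the multiplicities are chi_1: 1, chi_2: 1, chi_4: 1. Dimension check: dim(chi_3)*dim(chi_3) = 2*2 = 4 and sum (mult * dim) = 1*1 + 1*1 + 1*2 = 4.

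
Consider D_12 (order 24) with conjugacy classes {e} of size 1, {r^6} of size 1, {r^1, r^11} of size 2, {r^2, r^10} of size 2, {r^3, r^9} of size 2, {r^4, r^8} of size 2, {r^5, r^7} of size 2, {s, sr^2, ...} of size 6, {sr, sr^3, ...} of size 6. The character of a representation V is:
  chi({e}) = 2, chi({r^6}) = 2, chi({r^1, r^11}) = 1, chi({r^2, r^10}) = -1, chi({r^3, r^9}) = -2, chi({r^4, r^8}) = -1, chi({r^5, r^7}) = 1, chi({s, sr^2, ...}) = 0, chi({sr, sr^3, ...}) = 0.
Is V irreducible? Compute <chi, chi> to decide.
Irreducible: <chi, chi> = 1.

Derivation: <chi, chi> = (1/|G|) sum_C |C| * |chi(C)|^2 = (1/24)[1*|2|^2 + 1*|2|^2 + 2*|1|^2 + 2*|-1|^2 + 2*|-2|^2 + 2*|-1|^2 + 2*|1|^2 + 6*|0|^2 + 6*|0|^2]
  = (1/24)[(4) + (4) + (2) + (2) + (8) + (2) + (2) + (0) + (0)] = 24/24 = 1.
A character is irreducible iff <chi, chi> = 1, so this representation is irreducible.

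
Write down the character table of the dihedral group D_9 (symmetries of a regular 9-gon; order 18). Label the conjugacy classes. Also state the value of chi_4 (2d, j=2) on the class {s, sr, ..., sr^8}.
Conjugacy classes: {e} of size 1, {r^1, r^8} of size 2, {r^2, r^7} of size 2, {r^3, r^6} of size 2, {r^4, r^5} of size 2, {s, sr, ..., sr^8} of size 9.
Character table:
  irrep \ class              {e} (size 1)  {r^1, r^8} (size 2)  {r^2, r^7} (size 2)  {r^3, r^6} (size 2)  {r^4, r^5} (size 2)  {s, sr, ..., sr^8} (size 9)
  chi_1 (triv)               1             1                    1                    1                    1                    1                          
  chi_2 (sign: r->1, s->-1)  1             1                    1                    1                    1                    -1                         
  chi_3 (2d, j=1)            2             2*cos(2*pi/9)        2*cos(4*pi/9)        -1                   -2*cos(pi/9)         0                          
  chi_4 (2d, j=2)            2             2*cos(4*pi/9)        -2*cos(pi/9)         -1                   2*cos(2*pi/9)        0                          
  chi_5 (2d, j=3)            2             -1                   -1                   2                    -1                   0                          
  chi_6 (2d, j=4)            2             -2*cos(pi/9)         2*cos(2*pi/9)        -1                   2*cos(4*pi/9)        0                          

Spot check: chi_4 (2d, j=2) on {s, sr, ..., sr^8} = 0.

Explanation: D_9 has order 2*9 = 18 with 6 conjugacy classes, hence 6 irreducibles. Sum of squared dims 1 + 1 + 4 + 4 + 4 + 4 = 18 = |G|. Linear characters come from the abelianisation; the 2-dimensional irreps have character r^k -> 2*cos(2*pi*j*k/9), reflections -> 0.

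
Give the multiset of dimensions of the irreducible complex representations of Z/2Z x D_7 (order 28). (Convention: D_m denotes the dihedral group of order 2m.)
Dimensions: 1, 1, 1, 1, 2, 2, 2, 2, 2, 2

Details: There are 10 irreducibles (= number of conjugacy classes). Their dimensions d_i satisfy sum d_i^2 = |G| = 28: 1 + 1 + 1 + 1 + 4 + 4 + 4 + 4 + 4 + 4 = 28. (For the product with Z/2Z: each of the 2 1-dim characters of Z/2Z tensors with each irrep of D_7, giving 2 copies of each D_7-dimension.)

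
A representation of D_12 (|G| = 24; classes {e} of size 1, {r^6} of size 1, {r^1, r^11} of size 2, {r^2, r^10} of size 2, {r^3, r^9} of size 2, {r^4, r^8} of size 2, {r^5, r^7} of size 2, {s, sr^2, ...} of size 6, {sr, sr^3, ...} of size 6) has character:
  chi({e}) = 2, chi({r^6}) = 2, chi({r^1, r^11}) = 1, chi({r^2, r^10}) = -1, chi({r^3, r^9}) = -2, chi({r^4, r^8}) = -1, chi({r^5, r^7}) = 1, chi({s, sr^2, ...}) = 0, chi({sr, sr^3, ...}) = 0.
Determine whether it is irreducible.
Irreducible: <chi, chi> = 1.

<chi, chi> = (1/|G|) sum_C |C| * |chi(C)|^2 = (1/24)[1*|2|^2 + 1*|2|^2 + 2*|1|^2 + 2*|-1|^2 + 2*|-2|^2 + 2*|-1|^2 + 2*|1|^2 + 6*|0|^2 + 6*|0|^2]
  = (1/24)[(4) + (4) + (2) + (2) + (8) + (2) + (2) + (0) + (0)] = 24/24 = 1.
A character is irreducible iff <chi, chi> = 1, so this representation is irreducible.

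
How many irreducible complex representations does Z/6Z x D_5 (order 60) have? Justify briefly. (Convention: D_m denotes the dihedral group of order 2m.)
24

Details: The number of irreducible complex representations of a finite group equals its number of conjugacy classes. For a direct product, #classes(G x H) = #classes(G) * #classes(H). Z/6Z has 6 classes (abelian), D_5 has 4 classes, so 6 * 4 = 24, so Z/6Z x D_5 (order 60) has exactly 24 irreducible complex representations.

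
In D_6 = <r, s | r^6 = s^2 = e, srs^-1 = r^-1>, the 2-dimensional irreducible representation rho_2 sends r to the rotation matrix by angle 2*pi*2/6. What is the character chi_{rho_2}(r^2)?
chi_{rho_2}(r^2) = 2*cos(2*pi*2*2/6) = -1

Solution. rho_2(r^2) is rotation by angle 2*pi*2*2/6, whose trace is 2*cos(2*pi*2*2/6) = -1.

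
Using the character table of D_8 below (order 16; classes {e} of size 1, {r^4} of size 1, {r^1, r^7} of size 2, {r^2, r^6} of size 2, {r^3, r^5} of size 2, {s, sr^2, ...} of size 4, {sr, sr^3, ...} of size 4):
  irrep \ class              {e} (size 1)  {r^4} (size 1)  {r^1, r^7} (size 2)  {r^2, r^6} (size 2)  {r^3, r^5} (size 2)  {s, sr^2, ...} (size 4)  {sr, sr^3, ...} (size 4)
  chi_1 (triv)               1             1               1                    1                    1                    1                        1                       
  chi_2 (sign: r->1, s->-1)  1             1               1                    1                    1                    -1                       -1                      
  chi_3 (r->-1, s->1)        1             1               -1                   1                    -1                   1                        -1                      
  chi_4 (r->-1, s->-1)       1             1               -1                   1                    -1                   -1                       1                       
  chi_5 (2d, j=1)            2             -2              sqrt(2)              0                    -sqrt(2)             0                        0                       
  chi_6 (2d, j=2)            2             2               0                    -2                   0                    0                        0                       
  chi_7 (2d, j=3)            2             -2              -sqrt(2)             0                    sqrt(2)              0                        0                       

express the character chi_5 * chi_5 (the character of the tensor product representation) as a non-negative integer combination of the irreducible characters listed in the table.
chi_5 tensor chi_5 = chi_1 + chi_2 + chi_6 (all other irreducibles have multiplicity 0).

Working: The character of a tensor product is the pointwise product (chi_5 * chi_5)(C) = chi_5(C) * chi_5(C):
  {e}: (2)*(2), {r^4}: (-2)*(-2), {r^1, r^7}: (sqrt(2))*(sqrt(2)), {r^2, r^6}: (0)*(0), {r^3, r^5}: (-sqrt(2))*(-sqrt(2)), {s, sr^2, ...}: (0)*(0), {sr, sr^3, ...}: (0)*(0)
so (chi_5 * chi_5) takes values
  {e} -> 4, {r^4} -> 4, {r^1, r^7} -> 2, {r^2, r^6} -> 0, {r^3, r^5} -> 2, {s, sr^2, ...} -> 0, {sr, sr^3, ...} -> 0.
Now take the inner product of this character with each irreducible chi from the table, <chi_5*chi_5, chi> = (1/16) sum_C |C| (chi_5*chi_5)(C) conj(chi(C)):
  <chi_5*chi_5, chi_1> = (1/16)[1*(4)*conj(1) + 1*(4)*conj(1) + 2*(2)*conj(1) + 2*(0)*conj(1) + 2*(2)*conj(1) + 4*(0)*conj(1) + 4*(0)*conj(1)]
      = (1/16)[(4) + (4) + (4) + (0) + (4) + (0) + (0)] = 16/16 = 1
  <chi_5*chi_5, chi_2> = (1/16)[1*(4)*conj(1) + 1*(4)*conj(1) + 2*(2)*conj(1) + 2*(0)*conj(1) + 2*(2)*conj(1) + 4*(0)*conj(-1) + 4*(0)*conj(-1)]
      = (1/16)[(4) + (4) + (4) + (0) + (4) + (0) + (0)] = 16/16 = 1
  <chi_5*chi_5, chi_3> = (1/16)[1*(4)*conj(1) + 1*(4)*conj(1) + 2*(2)*conj(-1) + 2*(0)*conj(1) + 2*(2)*conj(-1) + 4*(0)*conj(1) + 4*(0)*conj(-1)]
      = (1/16)[(4) + (4) + (-4) + (0) + (-4) + (0) + (0)] = 0/16 = 0
  <chi_5*chi_5, chi_4> = (1/16)[1*(4)*conj(1) + 1*(4)*conj(1) + 2*(2)*conj(-1) + 2*(0)*conj(1) + 2*(2)*conj(-1) + 4*(0)*conj(-1) + 4*(0)*conj(1)]
      = (1/16)[(4) + (4) + (-4) + (0) + (-4) + (0) + (0)] = 0/16 = 0
  <chi_5*chi_5, chi_5> = (1/16)[1*(4)*conj(2) + 1*(4)*conj(-2) + 2*(2)*conj(sqrt(2)) + 2*(0)*conj(0) + 2*(2)*conj(-sqrt(2)) + 4*(0)*conj(0) + 4*(0)*conj(0)]
      = (1/16)[(8) + (-8) + (4*sqrt(2)) + (0) + (-4*sqrt(2)) + (0) + (0)] = 0/16 = 0
  <chi_5*chi_5, chi_6> = (1/16)[1*(4)*conj(2) + 1*(4)*conj(2) + 2*(2)*conj(0) + 2*(0)*conj(-2) + 2*(2)*conj(0) + 4*(0)*conj(0) + 4*(0)*conj(0)]
      = (1/16)[(8) + (8) + (0) + (0) + (0) + (0) + (0)] = 16/16 = 1
  <chi_5*chi_5, chi_7> = (1/16)[1*(4)*conj(2) + 1*(4)*conj(-2) + 2*(2)*conj(-sqrt(2)) + 2*(0)*conj(0) + 2*(2)*conj(sqrt(2)) + 4*(0)*conj(0) + 4*(0)*conj(0)]
      = (1/16)[(8) + (-8) + (-4*sqrt(2)) + (0) + (4*sqrt(2)) + (0) + (0)] = 0/16 = 0
Hence the multiplicities are chi_1: 1, chi_2: 1, chi_6: 1. Dimension check: dim(chi_5)*dim(chi_5) = 2*2 = 4 and sum (mult * dim) = 1*1 + 1*1 + 1*2 = 4.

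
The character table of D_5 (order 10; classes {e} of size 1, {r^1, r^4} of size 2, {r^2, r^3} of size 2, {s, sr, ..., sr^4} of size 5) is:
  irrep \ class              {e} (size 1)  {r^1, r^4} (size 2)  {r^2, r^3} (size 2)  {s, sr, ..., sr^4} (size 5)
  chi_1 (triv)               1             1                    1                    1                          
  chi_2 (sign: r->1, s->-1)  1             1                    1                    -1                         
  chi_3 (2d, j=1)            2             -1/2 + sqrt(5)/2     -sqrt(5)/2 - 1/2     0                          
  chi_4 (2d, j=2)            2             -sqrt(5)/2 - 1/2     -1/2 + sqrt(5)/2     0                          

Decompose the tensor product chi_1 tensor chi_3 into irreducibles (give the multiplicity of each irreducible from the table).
chi_1 tensor chi_3 = chi_3 (all other irreducibles have multiplicity 0).

Working: The character of a tensor product is the pointwise product (chi_1 * chi_3)(C) = chi_1(C) * chi_3(C):
  {e}: (1)*(2), {r^1, r^4}: (1)*(-1/2 + sqrt(5)/2), {r^2, r^3}: (1)*(-sqrt(5)/2 - 1/2), {s, sr, ..., sr^4}: (1)*(0)
so (chi_1 * chi_3) takes values
  {e} -> 2, {r^1, r^4} -> -1/2 + sqrt(5)/2, {r^2, r^3} -> -sqrt(5)/2 - 1/2, {s, sr, ..., sr^4} -> 0.
Now take the inner product of this character with each irreducible chi from the table, <chi_1*chi_3, chi> = (1/10) sum_C |C| (chi_1*chi_3)(C) conj(chi(C)):
  <chi_1*chi_3, chi_1> = (1/10)[1*(2)*conj(1) + 2*(-1/2 + sqrt(5)/2)*conj(1) + 2*(-sqrt(5)/2 - 1/2)*conj(1) + 5*(0)*conj(1)]
      = (1/10)[(2) + (-1 + sqrt(5)) + (-sqrt(5) - 1) + (0)] = 0/10 = 0
  <chi_1*chi_3, chi_2> = (1/10)[1*(2)*conj(1) + 2*(-1/2 + sqrt(5)/2)*conj(1) + 2*(-sqrt(5)/2 - 1/2)*conj(1) + 5*(0)*conj(-1)]
      = (1/10)[(2) + (-1 + sqrt(5)) + (-sqrt(5) - 1) + (0)] = 0/10 = 0
  <chi_1*chi_3, chi_3> = (1/10)[1*(2)*conj(2) + 2*(-1/2 + sqrt(5)/2)*conj(-1/2 + sqrt(5)/2) + 2*(-sqrt(5)/2 - 1/2)*conj(-sqrt(5)/2 - 1/2) + 5*(0)*conj(0)]
      = (1/10)[(4) + (3 - sqrt(5)) + (sqrt(5) + 3) + (0)] = 10/10 = 1
  <chi_1*chi_3, chi_4> = (1/10)[1*(2)*conj(2) + 2*(-1/2 + sqrt(5)/2)*conj(-sqrt(5)/2 - 1/2) + 2*(-sqrt(5)/2 - 1/2)*conj(-1/2 + sqrt(5)/2) + 5*(0)*conj(0)]
      = (1/10)[(4) + (-2) + (-2) + (0)] = 0/10 = 0
Hence the multiplicities are chi_3: 1. Dimension check: dim(chi_1)*dim(chi_3) = 1*2 = 2 and sum (mult * dim) = 1*2 = 2.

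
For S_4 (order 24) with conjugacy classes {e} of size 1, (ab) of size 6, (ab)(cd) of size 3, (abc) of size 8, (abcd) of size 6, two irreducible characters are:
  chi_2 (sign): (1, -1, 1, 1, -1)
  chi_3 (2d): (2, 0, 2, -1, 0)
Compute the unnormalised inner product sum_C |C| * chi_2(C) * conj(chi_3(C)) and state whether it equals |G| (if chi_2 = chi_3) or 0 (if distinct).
Sum = 0; so <chi_2, chi_3> = 0 (distinct irreducibles are orthogonal).

Solution. Compute term by term over conjugacy classes (|C| * chi_2(C) * conj(chi_3(C))):
  1*(1)*conj(2) + 6*(-1)*conj(0) + 3*(1)*conj(2) + 8*(1)*conj(-1) + 6*(-1)*conj(0)
  = (2) + (0) + (6) + (-8) + (0)
  = 0.
Dividing by |G| = 24 gives 0/24 = 0, matching the row-orthogonality relation <chi_2, chi_3> = [chi_2 = chi_3].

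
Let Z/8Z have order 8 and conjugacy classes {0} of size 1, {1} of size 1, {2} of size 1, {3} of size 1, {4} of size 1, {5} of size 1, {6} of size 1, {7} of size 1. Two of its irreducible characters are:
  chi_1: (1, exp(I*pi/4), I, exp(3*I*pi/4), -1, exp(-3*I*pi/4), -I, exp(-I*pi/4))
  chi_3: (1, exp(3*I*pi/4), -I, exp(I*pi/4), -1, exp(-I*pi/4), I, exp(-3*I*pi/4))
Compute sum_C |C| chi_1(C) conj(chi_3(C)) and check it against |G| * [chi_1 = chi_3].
Sum = 0; so <chi_1, chi_3> = 0 (distinct irreducibles are orthogonal).

Argument: Compute term by term over conjugacy classes (|C| * chi_1(C) * conj(chi_3(C))):
  1*(1)*conj(1) + 1*(exp(I*pi/4))*conj(exp(3*I*pi/4)) + 1*(I)*conj(-I) + 1*(exp(3*I*pi/4))*conj(exp(I*pi/4)) + 1*(-1)*conj(-1) + 1*(exp(-3*I*pi/4))*conj(exp(-I*pi/4)) + 1*(-I)*conj(I) + 1*(exp(-I*pi/4))*conj(exp(-3*I*pi/4))
  = (1) + (-I) + (-1) + (I) + (1) + (-I) + (-1) + (I)
  = 0.
(Exp terms are combined using exp(i*s)*conj(exp(i*t)) = exp(i*(s-t)), and sums of them are collapsed using the identity that for every m > 1 the m distinct m-th roots of unity sum to 0, e.g. 1 + exp(2*I*pi/3) + exp(-2*I*pi/3) = 0.)
Dividing by |G| = 8 gives 0/8 = 0, matching the row-orthogonality relation <chi_1, chi_3> = [chi_1 = chi_3].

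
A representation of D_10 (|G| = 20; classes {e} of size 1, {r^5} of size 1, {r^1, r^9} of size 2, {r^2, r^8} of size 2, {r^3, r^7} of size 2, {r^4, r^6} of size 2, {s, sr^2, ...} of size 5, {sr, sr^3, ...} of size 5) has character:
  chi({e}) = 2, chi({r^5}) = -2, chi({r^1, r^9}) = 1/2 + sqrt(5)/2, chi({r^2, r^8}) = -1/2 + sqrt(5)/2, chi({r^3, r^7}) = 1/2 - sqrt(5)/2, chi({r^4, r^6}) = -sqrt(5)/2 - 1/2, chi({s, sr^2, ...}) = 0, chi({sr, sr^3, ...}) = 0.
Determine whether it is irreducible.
Irreducible: <chi, chi> = 1.

Justification: <chi, chi> = (1/|G|) sum_C |C| * |chi(C)|^2 = (1/20)[1*|2|^2 + 1*|-2|^2 + 2*|1/2 + sqrt(5)/2|^2 + 2*|-1/2 + sqrt(5)/2|^2 + 2*|1/2 - sqrt(5)/2|^2 + 2*|-sqrt(5)/2 - 1/2|^2 + 5*|0|^2 + 5*|0|^2]
  = (1/20)[(4) + (4) + (sqrt(5) + 3) + (3 - sqrt(5)) + (3 - sqrt(5)) + (sqrt(5) + 3) + (0) + (0)] = 20/20 = 1.
A character is irreducible iff <chi, chi> = 1, so this representation is irreducible.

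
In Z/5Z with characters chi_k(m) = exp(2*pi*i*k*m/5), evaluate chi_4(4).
chi_4(4) = zeta_5^16 = exp(2*I*pi/5)

Details: chi_4(4) = zeta_5^(4*4) = zeta_5^16. Since zeta_5^5 = 1, this equals zeta_5^1 = exp(2*pi*i*1/5) = exp(2*I*pi/5).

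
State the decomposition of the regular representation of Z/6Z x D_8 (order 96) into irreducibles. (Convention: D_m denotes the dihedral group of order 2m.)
Each irreducible V_i of dimension d_i appears with multiplicity d_i, i.e. rho_reg = (direct sum over all irreducibles V_i) d_i V_i. The irreducible dimensions for Z/6Z x D_8 are 1, 1, 1, 1, 1, 1, 1, 1, 1, 1, 1, 1, 1, 1, 1, 1, 1, 1, 1, 1, 1, 1, 1, 1, 2, 2, 2, 2, 2, 2, 2, 2, 2, 2, 2, 2, 2, 2, 2, 2, 2, 2: 24 irreducibles of dimension 1, each with multiplicity 1; 18 irreducibles of dimension 2, each with multiplicity 2. Total dimension 24*1*1 + 18*2*2 = 96 = |G|.

General theorem: in the regular representation of a finite group G, each irreducible appears with multiplicity equal to its dimension. Check: dim(rho_reg) = sum d_i^2 = 1 + 1 + 1 + 1 + 1 + 1 + 1 + 1 + 1 + 1 + 1 + 1 + 1 + 1 + 1 + 1 + 1 + 1 + 1 + 1 + 1 + 1 + 1 + 1 + 4 + 4 + 4 + 4 + 4 + 4 + 4 + 4 + 4 + 4 + 4 + 4 + 4 + 4 + 4 + 4 + 4 + 4 = 96 = |G|.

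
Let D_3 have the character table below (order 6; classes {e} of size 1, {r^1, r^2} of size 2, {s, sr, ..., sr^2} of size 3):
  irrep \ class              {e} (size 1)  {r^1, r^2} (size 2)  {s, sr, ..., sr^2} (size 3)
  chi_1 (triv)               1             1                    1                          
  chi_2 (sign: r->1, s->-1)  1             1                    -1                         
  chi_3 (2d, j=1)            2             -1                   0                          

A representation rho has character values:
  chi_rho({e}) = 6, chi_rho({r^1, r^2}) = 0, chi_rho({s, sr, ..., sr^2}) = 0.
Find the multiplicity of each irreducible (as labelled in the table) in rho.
Multiplicities: chi_1: 1, chi_2: 1, chi_3: 2.

Reasoning: Use <chi_rho, chi> = (1/|G|) sum_C |C| * chi_rho(C) * conj(chi(C)) with |G| = 6 for each irreducible chi in the table:
  <chi_rho, chi_1> = (1/6)[1*(6)*conj(1) + 2*(0)*conj(1) + 3*(0)*conj(1)]
      = (1/6)[(6) + (0) + (0)] = 6/6 = 1
  <chi_rho, chi_2> = (1/6)[1*(6)*conj(1) + 2*(0)*conj(1) + 3*(0)*conj(-1)]
      = (1/6)[(6) + (0) + (0)] = 6/6 = 1
  <chi_rho, chi_3> = (1/6)[1*(6)*conj(2) + 2*(0)*conj(-1) + 3*(0)*conj(0)]
      = (1/6)[(12) + (0) + (0)] = 12/6 = 2
Dimension check: dim(rho) = sum (mult * dim) = 1*1 + 1*1 + 2*2 = 6 = chi_rho(e) = 6.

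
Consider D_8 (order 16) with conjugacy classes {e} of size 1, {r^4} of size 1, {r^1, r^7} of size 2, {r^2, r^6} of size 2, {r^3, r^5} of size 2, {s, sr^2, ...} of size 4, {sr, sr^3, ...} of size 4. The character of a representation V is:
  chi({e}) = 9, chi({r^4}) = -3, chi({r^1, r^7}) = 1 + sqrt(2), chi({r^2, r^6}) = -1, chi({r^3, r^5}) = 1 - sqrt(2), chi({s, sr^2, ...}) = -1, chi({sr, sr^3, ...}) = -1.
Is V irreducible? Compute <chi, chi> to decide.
Not irreducible (reducible): <chi, chi> = 7 > 1.

Derivation: <chi, chi> = (1/|G|) sum_C |C| * |chi(C)|^2 = (1/16)[1*|9|^2 + 1*|-3|^2 + 2*|1 + sqrt(2)|^2 + 2*|-1|^2 + 2*|1 - sqrt(2)|^2 + 4*|-1|^2 + 4*|-1|^2]
  = (1/16)[(81) + (9) + (4*sqrt(2) + 6) + (2) + (6 - 4*sqrt(2)) + (4) + (4)] = 112/16 = 7.
A character is irreducible iff <chi, chi> = 1, so this representation is reducible.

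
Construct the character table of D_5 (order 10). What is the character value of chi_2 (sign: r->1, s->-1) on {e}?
Conjugacy classes: {e} of size 1, {r^1, r^4} of size 2, {r^2, r^3} of size 2, {s, sr, ..., sr^4} of size 5.
Character table:
  irrep \ class              {e} (size 1)  {r^1, r^4} (size 2)  {r^2, r^3} (size 2)  {s, sr, ..., sr^4} (size 5)
  chi_1 (triv)               1             1                    1                    1                          
  chi_2 (sign: r->1, s->-1)  1             1                    1                    -1                         
  chi_3 (2d, j=1)            2             -1/2 + sqrt(5)/2     -sqrt(5)/2 - 1/2     0                          
  chi_4 (2d, j=2)            2             -sqrt(5)/2 - 1/2     -1/2 + sqrt(5)/2     0                          

Spot check: chi_2 (sign: r->1, s->-1) on {e} = 1.

Why: D_5 has order 2*5 = 10 with 4 conjugacy classes, hence 4 irreducibles. Sum of squared dims 1 + 1 + 4 + 4 = 10 = |G|. Linear characters come from the abelianisation; the 2-dimensional irreps have character r^k -> 2*cos(2*pi*j*k/5), reflections -> 0.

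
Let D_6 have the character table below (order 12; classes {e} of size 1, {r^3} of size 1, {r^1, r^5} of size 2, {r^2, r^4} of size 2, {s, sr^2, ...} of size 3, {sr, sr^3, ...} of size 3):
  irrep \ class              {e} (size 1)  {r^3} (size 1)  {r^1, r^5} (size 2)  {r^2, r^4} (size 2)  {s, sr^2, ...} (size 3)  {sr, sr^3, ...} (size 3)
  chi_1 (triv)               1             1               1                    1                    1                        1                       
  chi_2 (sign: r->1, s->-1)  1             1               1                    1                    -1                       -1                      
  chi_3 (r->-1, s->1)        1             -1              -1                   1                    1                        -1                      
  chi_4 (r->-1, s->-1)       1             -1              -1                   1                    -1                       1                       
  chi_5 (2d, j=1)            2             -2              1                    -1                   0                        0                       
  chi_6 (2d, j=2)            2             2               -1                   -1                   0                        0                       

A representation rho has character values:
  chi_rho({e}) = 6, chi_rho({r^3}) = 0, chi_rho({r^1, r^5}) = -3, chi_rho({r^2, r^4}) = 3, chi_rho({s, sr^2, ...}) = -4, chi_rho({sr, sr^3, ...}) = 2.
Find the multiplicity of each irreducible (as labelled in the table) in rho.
Multiplicities: chi_1: 0, chi_2: 1, chi_3: 0, chi_4: 3, chi_5: 0, chi_6: 1.

Why: Use <chi_rho, chi> = (1/|G|) sum_C |C| * chi_rho(C) * conj(chi(C)) with |G| = 12 for each irreducible chi in the table:
  <chi_rho, chi_1> = (1/12)[1*(6)*conj(1) + 1*(0)*conj(1) + 2*(-3)*conj(1) + 2*(3)*conj(1) + 3*(-4)*conj(1) + 3*(2)*conj(1)]
      = (1/12)[(6) + (0) + (-6) + (6) + (-12) + (6)] = 0/12 = 0
  <chi_rho, chi_2> = (1/12)[1*(6)*conj(1) + 1*(0)*conj(1) + 2*(-3)*conj(1) + 2*(3)*conj(1) + 3*(-4)*conj(-1) + 3*(2)*conj(-1)]
      = (1/12)[(6) + (0) + (-6) + (6) + (12) + (-6)] = 12/12 = 1
  <chi_rho, chi_3> = (1/12)[1*(6)*conj(1) + 1*(0)*conj(-1) + 2*(-3)*conj(-1) + 2*(3)*conj(1) + 3*(-4)*conj(1) + 3*(2)*conj(-1)]
      = (1/12)[(6) + (0) + (6) + (6) + (-12) + (-6)] = 0/12 = 0
  <chi_rho, chi_4> = (1/12)[1*(6)*conj(1) + 1*(0)*conj(-1) + 2*(-3)*conj(-1) + 2*(3)*conj(1) + 3*(-4)*conj(-1) + 3*(2)*conj(1)]
      = (1/12)[(6) + (0) + (6) + (6) + (12) + (6)] = 36/12 = 3
  <chi_rho, chi_5> = (1/12)[1*(6)*conj(2) + 1*(0)*conj(-2) + 2*(-3)*conj(1) + 2*(3)*conj(-1) + 3*(-4)*conj(0) + 3*(2)*conj(0)]
      = (1/12)[(12) + (0) + (-6) + (-6) + (0) + (0)] = 0/12 = 0
  <chi_rho, chi_6> = (1/12)[1*(6)*conj(2) + 1*(0)*conj(2) + 2*(-3)*conj(-1) + 2*(3)*conj(-1) + 3*(-4)*conj(0) + 3*(2)*conj(0)]
      = (1/12)[(12) + (0) + (6) + (-6) + (0) + (0)] = 12/12 = 1
Dimension check: dim(rho) = sum (mult * dim) = 0*1 + 1*1 + 0*1 + 3*1 + 0*2 + 1*2 = 6 = chi_rho(e) = 6.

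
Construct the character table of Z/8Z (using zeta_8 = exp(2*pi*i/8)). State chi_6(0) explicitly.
Character table of Z/8Z (irreps indexed chi_0,...,chi_7 with chi_k(m) = zeta_8^(k*m), zeta_8 = exp(2*pi*i/8)):
  irrep \ class  {0} (size 1)  {1} (size 1)    {2} (size 1)  {3} (size 1)    {4} (size 1)  {5} (size 1)    {6} (size 1)  {7} (size 1)  
  chi_0          1             1               1             1               1             1               1             1             
  chi_1          1             exp(I*pi/4)     I             exp(3*I*pi/4)   -1            exp(-3*I*pi/4)  -I            exp(-I*pi/4)  
  chi_2          1             I               -1            -I              1             I               -1            -I            
  chi_3          1             exp(3*I*pi/4)   -I            exp(I*pi/4)     -1            exp(-I*pi/4)    I             exp(-3*I*pi/4)
  chi_4          1             -1              1             -1              1             -1              1             -1            
  chi_5          1             exp(-3*I*pi/4)  I             exp(-I*pi/4)    -1            exp(I*pi/4)     -I            exp(3*I*pi/4) 
  chi_6          1             -I              -1            I               1             -I              -1            I             
  chi_7          1             exp(-I*pi/4)    -I            exp(-3*I*pi/4)  -1            exp(3*I*pi/4)   I             exp(I*pi/4)   

Spot check: chi_6(0) = zeta_8^(6*0) = zeta_8^0 = 1.

Solution. Z/8Z is abelian, so all 8 irreducible complex representations are 1-dimensional. They are given by chi_k(m) = zeta_8^(k*m) for k = 0,...,7. Row orthogonality: sum_m chi_k(m) conj(chi_l(m)) = 8 * [k = l].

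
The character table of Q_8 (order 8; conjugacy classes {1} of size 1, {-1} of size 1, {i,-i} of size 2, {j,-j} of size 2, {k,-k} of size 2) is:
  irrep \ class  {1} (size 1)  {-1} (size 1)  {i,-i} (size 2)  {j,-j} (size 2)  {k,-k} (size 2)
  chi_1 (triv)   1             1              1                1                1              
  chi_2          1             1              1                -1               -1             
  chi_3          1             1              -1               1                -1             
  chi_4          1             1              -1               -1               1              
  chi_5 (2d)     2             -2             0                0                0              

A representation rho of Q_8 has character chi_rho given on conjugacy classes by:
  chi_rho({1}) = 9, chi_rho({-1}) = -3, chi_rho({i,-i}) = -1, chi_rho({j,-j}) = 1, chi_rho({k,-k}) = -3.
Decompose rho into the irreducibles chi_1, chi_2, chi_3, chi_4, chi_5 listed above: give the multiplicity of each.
Multiplicities: chi_1: 0, chi_2: 1, chi_3: 2, chi_4: 0, chi_5: 3.

Reasoning: Use <chi_rho, chi> = (1/|G|) sum_C |C| * chi_rho(C) * conj(chi(C)) with |G| = 8 for each irreducible chi in the table:
  <chi_rho, chi_1> = (1/8)[1*(9)*conj(1) + 1*(-3)*conj(1) + 2*(-1)*conj(1) + 2*(1)*conj(1) + 2*(-3)*conj(1)]
      = (1/8)[(9) + (-3) + (-2) + (2) + (-6)] = 0/8 = 0
  <chi_rho, chi_2> = (1/8)[1*(9)*conj(1) + 1*(-3)*conj(1) + 2*(-1)*conj(1) + 2*(1)*conj(-1) + 2*(-3)*conj(-1)]
      = (1/8)[(9) + (-3) + (-2) + (-2) + (6)] = 8/8 = 1
  <chi_rho, chi_3> = (1/8)[1*(9)*conj(1) + 1*(-3)*conj(1) + 2*(-1)*conj(-1) + 2*(1)*conj(1) + 2*(-3)*conj(-1)]
      = (1/8)[(9) + (-3) + (2) + (2) + (6)] = 16/8 = 2
  <chi_rho, chi_4> = (1/8)[1*(9)*conj(1) + 1*(-3)*conj(1) + 2*(-1)*conj(-1) + 2*(1)*conj(-1) + 2*(-3)*conj(1)]
      = (1/8)[(9) + (-3) + (2) + (-2) + (-6)] = 0/8 = 0
  <chi_rho, chi_5> = (1/8)[1*(9)*conj(2) + 1*(-3)*conj(-2) + 2*(-1)*conj(0) + 2*(1)*conj(0) + 2*(-3)*conj(0)]
      = (1/8)[(18) + (6) + (0) + (0) + (0)] = 24/8 = 3
Dimension check: dim(rho) = sum (mult * dim) = 0*1 + 1*1 + 2*1 + 0*1 + 3*2 = 9 = chi_rho(e) = 9.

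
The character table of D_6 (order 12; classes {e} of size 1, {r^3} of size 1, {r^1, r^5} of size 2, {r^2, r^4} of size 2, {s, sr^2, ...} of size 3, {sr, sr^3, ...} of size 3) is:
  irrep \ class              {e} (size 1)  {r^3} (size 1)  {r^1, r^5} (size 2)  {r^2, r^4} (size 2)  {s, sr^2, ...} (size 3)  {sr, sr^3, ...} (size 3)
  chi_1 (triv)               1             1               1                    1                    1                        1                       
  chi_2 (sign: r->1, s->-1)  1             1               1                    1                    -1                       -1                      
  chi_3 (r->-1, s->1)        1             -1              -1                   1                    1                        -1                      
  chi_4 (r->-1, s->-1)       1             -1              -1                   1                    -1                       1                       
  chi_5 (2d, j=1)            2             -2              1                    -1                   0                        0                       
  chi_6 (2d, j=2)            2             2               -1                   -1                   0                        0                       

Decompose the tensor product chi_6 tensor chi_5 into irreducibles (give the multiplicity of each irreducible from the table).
chi_6 tensor chi_5 = chi_3 + chi_4 + chi_5 (all other irreducibles have multiplicity 0).

Why: The character of a tensor product is the pointwise product (chi_6 * chi_5)(C) = chi_6(C) * chi_5(C):
  {e}: (2)*(2), {r^3}: (2)*(-2), {r^1, r^5}: (-1)*(1), {r^2, r^4}: (-1)*(-1), {s, sr^2, ...}: (0)*(0), {sr, sr^3, ...}: (0)*(0)
so (chi_6 * chi_5) takes values
  {e} -> 4, {r^3} -> -4, {r^1, r^5} -> -1, {r^2, r^4} -> 1, {s, sr^2, ...} -> 0, {sr, sr^3, ...} -> 0.
Now take the inner product of this character with each irreducible chi from the table, <chi_6*chi_5, chi> = (1/12) sum_C |C| (chi_6*chi_5)(C) conj(chi(C)):
  <chi_6*chi_5, chi_1> = (1/12)[1*(4)*conj(1) + 1*(-4)*conj(1) + 2*(-1)*conj(1) + 2*(1)*conj(1) + 3*(0)*conj(1) + 3*(0)*conj(1)]
      = (1/12)[(4) + (-4) + (-2) + (2) + (0) + (0)] = 0/12 = 0
  <chi_6*chi_5, chi_2> = (1/12)[1*(4)*conj(1) + 1*(-4)*conj(1) + 2*(-1)*conj(1) + 2*(1)*conj(1) + 3*(0)*conj(-1) + 3*(0)*conj(-1)]
      = (1/12)[(4) + (-4) + (-2) + (2) + (0) + (0)] = 0/12 = 0
  <chi_6*chi_5, chi_3> = (1/12)[1*(4)*conj(1) + 1*(-4)*conj(-1) + 2*(-1)*conj(-1) + 2*(1)*conj(1) + 3*(0)*conj(1) + 3*(0)*conj(-1)]
      = (1/12)[(4) + (4) + (2) + (2) + (0) + (0)] = 12/12 = 1
  <chi_6*chi_5, chi_4> = (1/12)[1*(4)*conj(1) + 1*(-4)*conj(-1) + 2*(-1)*conj(-1) + 2*(1)*conj(1) + 3*(0)*conj(-1) + 3*(0)*conj(1)]
      = (1/12)[(4) + (4) + (2) + (2) + (0) + (0)] = 12/12 = 1
  <chi_6*chi_5, chi_5> = (1/12)[1*(4)*conj(2) + 1*(-4)*conj(-2) + 2*(-1)*conj(1) + 2*(1)*conj(-1) + 3*(0)*conj(0) + 3*(0)*conj(0)]
      = (1/12)[(8) + (8) + (-2) + (-2) + (0) + (0)] = 12/12 = 1
  <chi_6*chi_5, chi_6> = (1/12)[1*(4)*conj(2) + 1*(-4)*conj(2) + 2*(-1)*conj(-1) + 2*(1)*conj(-1) + 3*(0)*conj(0) + 3*(0)*conj(0)]
      = (1/12)[(8) + (-8) + (2) + (-2) + (0) + (0)] = 0/12 = 0
Hence the multiplicities are chi_3: 1, chi_4: 1, chi_5: 1. Dimension check: dim(chi_6)*dim(chi_5) = 2*2 = 4 and sum (mult * dim) = 1*1 + 1*1 + 1*2 = 4.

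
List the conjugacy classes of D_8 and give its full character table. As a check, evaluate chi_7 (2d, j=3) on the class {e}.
Conjugacy classes: {e} of size 1, {r^4} of size 1, {r^1, r^7} of size 2, {r^2, r^6} of size 2, {r^3, r^5} of size 2, {s, sr^2, ...} of size 4, {sr, sr^3, ...} of size 4.
Character table:
  irrep \ class              {e} (size 1)  {r^4} (size 1)  {r^1, r^7} (size 2)  {r^2, r^6} (size 2)  {r^3, r^5} (size 2)  {s, sr^2, ...} (size 4)  {sr, sr^3, ...} (size 4)
  chi_1 (triv)               1             1               1                    1                    1                    1                        1                       
  chi_2 (sign: r->1, s->-1)  1             1               1                    1                    1                    -1                       -1                      
  chi_3 (r->-1, s->1)        1             1               -1                   1                    -1                   1                        -1                      
  chi_4 (r->-1, s->-1)       1             1               -1                   1                    -1                   -1                       1                       
  chi_5 (2d, j=1)            2             -2              sqrt(2)              0                    -sqrt(2)             0                        0                       
  chi_6 (2d, j=2)            2             2               0                    -2                   0                    0                        0                       
  chi_7 (2d, j=3)            2             -2              -sqrt(2)             0                    sqrt(2)              0                        0                       

Spot check: chi_7 (2d, j=3) on {e} = 2.

Argument: D_8 has order 2*8 = 16 with 7 conjugacy classes, hence 7 irreducibles. Sum of squared dims 1 + 1 + 1 + 1 + 4 + 4 + 4 = 16 = |G|. Linear characters come from the abelianisation; the 2-dimensional irreps have character r^k -> 2*cos(2*pi*j*k/8), reflections -> 0.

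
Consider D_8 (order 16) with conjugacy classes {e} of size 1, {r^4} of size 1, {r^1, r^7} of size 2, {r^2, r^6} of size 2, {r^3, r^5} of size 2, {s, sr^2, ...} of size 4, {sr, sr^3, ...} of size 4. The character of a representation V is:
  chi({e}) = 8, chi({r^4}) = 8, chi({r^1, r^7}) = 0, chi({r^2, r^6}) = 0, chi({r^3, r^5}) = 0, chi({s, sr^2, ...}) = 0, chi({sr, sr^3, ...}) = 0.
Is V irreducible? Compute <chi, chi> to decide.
Not irreducible (reducible): <chi, chi> = 8 > 1.

Derivation: <chi, chi> = (1/|G|) sum_C |C| * |chi(C)|^2 = (1/16)[1*|8|^2 + 1*|8|^2 + 2*|0|^2 + 2*|0|^2 + 2*|0|^2 + 4*|0|^2 + 4*|0|^2]
  = (1/16)[(64) + (64) + (0) + (0) + (0) + (0) + (0)] = 128/16 = 8.
A character is irreducible iff <chi, chi> = 1, so this representation is reducible.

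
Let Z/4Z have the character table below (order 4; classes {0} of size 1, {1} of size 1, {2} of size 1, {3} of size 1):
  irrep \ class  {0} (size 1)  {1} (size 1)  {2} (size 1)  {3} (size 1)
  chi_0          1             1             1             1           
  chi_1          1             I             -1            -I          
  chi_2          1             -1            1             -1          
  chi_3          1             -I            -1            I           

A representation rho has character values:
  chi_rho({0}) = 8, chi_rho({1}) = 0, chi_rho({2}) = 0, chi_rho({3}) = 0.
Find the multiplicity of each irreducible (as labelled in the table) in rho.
Multiplicities: chi_0: 2, chi_1: 2, chi_2: 2, chi_3: 2.

Use <chi_rho, chi> = (1/|G|) sum_C |C| * chi_rho(C) * conj(chi(C)) with |G| = 4 for each irreducible chi in the table:
  <chi_rho, chi_0> = (1/4)[1*(8)*conj(1) + 1*(0)*conj(1) + 1*(0)*conj(1) + 1*(0)*conj(1)]
      = (1/4)[(8) + (0) + (0) + (0)] = 8/4 = 2
  <chi_rho, chi_1> = (1/4)[1*(8)*conj(1) + 1*(0)*conj(I) + 1*(0)*conj(-1) + 1*(0)*conj(-I)]
      = (1/4)[(8) + (0) + (0) + (0)] = 8/4 = 2
  <chi_rho, chi_2> = (1/4)[1*(8)*conj(1) + 1*(0)*conj(-1) + 1*(0)*conj(1) + 1*(0)*conj(-1)]
      = (1/4)[(8) + (0) + (0) + (0)] = 8/4 = 2
  <chi_rho, chi_3> = (1/4)[1*(8)*conj(1) + 1*(0)*conj(-I) + 1*(0)*conj(-1) + 1*(0)*conj(I)]
      = (1/4)[(8) + (0) + (0) + (0)] = 8/4 = 2
(Exp terms are combined using exp(i*s)*conj(exp(i*t)) = exp(i*(s-t)), and sums of them are collapsed using the identity that for every m > 1 the m distinct m-th roots of unity sum to 0, e.g. 1 + exp(2*I*pi/3) + exp(-2*I*pi/3) = 0.)
Dimension check: dim(rho) = sum (mult * dim) = 2*1 + 2*1 + 2*1 + 2*1 = 8 = chi_rho(e) = 8.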